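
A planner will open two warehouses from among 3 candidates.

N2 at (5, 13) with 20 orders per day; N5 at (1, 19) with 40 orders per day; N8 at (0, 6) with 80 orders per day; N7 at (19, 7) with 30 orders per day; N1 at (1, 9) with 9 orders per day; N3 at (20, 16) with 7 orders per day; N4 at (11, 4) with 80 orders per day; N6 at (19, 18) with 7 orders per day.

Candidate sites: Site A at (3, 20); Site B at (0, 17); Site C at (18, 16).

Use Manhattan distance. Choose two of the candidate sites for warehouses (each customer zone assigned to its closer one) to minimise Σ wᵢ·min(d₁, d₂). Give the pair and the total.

Evaluate every pair (each demand assigned to the nearer of the two):
  {Site B, Site C}: total = 3116
  {Site A, Site C}: total = 3632
  {Site A, Site B}: total = 4324
Best pair: {Site B, Site C} with total 3116.

{Site B, Site C}, total 3116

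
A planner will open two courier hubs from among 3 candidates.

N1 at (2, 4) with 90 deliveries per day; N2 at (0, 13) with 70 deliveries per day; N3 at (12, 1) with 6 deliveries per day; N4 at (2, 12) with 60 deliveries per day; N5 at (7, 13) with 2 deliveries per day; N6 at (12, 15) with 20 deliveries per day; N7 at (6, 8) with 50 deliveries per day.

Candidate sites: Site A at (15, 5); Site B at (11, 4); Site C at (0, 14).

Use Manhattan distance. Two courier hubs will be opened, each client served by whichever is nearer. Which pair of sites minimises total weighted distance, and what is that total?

Evaluate every pair (each demand assigned to the nearer of the two):
  {Site B, Site C}: total = 1850
  {Site A, Site C}: total = 2308
  {Site A, Site B}: total = 3970
Best pair: {Site B, Site C} with total 1850.

{Site B, Site C}, total 1850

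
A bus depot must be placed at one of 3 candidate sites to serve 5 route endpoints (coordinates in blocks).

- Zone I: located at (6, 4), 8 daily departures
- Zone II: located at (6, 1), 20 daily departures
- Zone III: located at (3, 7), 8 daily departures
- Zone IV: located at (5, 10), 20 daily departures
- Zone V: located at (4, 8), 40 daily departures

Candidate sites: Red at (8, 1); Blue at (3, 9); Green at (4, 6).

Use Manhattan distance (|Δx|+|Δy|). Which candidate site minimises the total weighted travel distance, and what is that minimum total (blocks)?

Total weighted distance at each candidate:
  Red (8, 1): total = 848
  Blue (3, 9): total = 440
  Green (4, 6): total = 368
Minimum is at Green with total 368 blocks.

Green, total 368 blocks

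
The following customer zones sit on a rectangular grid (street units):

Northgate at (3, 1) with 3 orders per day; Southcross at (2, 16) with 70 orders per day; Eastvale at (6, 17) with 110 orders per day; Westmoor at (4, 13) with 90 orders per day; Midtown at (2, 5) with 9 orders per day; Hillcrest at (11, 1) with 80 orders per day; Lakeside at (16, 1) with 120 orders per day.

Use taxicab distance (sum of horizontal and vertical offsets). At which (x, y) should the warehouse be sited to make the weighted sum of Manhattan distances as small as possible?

(6, 13)

Manhattan distance separates: Σwᵢ(|x−xᵢ|+|y−yᵢ|) = Σwᵢ|x−xᵢ| + Σwᵢ|y−yᵢ|, so x and y are optimised independently as 1-D weighted medians.
Total weight W = 482; half = 241.
x-coordinate, sorted with cumulative weight:
  x=2 (Southcross, w=70) cum 70
  x=2 (Midtown, w=9) cum 79
  x=3 (Northgate, w=3) cum 82
  x=4 (Westmoor, w=90) cum 172
  x=6 (Eastvale, w=110) cum 282  ← median
  x=11 (Hillcrest, w=80) cum 362
  x=16 (Lakeside, w=120) cum 482
⇒ x* = 6
y-coordinate, sorted with cumulative weight:
  y=1 (Northgate, w=3) cum 3
  y=1 (Hillcrest, w=80) cum 83
  y=1 (Lakeside, w=120) cum 203
  y=5 (Midtown, w=9) cum 212
  y=13 (Westmoor, w=90) cum 302  ← median
  y=16 (Southcross, w=70) cum 372
  y=17 (Eastvale, w=110) cum 482
⇒ y* = 13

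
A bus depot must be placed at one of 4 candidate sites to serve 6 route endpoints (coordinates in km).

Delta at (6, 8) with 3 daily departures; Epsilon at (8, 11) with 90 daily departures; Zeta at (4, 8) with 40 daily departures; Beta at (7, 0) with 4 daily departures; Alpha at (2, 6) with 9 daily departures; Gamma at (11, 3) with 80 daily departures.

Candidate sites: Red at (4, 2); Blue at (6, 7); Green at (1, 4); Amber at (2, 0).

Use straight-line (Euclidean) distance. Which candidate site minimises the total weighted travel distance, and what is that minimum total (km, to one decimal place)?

Total weighted distance at each candidate:
  Red (4, 2): total = 1765.7
  Blue (6, 7): total = 1072.6
  Green (1, 4): total = 1963.1
  Amber (2, 0): total = 2317.3
Minimum is at Blue with total 1072.6 km.

Blue, total 1072.6 km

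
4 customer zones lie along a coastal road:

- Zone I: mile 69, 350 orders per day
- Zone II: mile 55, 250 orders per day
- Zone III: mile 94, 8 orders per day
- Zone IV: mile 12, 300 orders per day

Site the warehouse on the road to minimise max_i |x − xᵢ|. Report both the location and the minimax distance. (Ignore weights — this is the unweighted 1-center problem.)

The 1-center on a line is the midpoint of the two extreme points: leftmost at 12, rightmost at 94.
Optimal location = (12 + 94)/2 = 53; maximum distance = (94 − 12)/2 = 41.

location 53, max distance 41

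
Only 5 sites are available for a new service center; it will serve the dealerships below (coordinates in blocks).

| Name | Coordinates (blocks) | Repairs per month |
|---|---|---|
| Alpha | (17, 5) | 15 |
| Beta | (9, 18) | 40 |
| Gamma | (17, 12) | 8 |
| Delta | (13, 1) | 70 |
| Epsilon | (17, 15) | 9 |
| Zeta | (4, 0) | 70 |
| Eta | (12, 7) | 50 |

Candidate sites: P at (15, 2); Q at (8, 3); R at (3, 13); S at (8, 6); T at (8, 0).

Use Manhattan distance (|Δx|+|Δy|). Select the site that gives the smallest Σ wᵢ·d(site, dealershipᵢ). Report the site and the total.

Total weighted distance at each candidate:
  P (15, 2): total = 2706
  Q (8, 3): total = 2518
  R (3, 13): total = 4304
  S (8, 6): total = 2602
  T (8, 0): total = 2604
Minimum is at Q with total 2518 blocks.

Q, total 2518 blocks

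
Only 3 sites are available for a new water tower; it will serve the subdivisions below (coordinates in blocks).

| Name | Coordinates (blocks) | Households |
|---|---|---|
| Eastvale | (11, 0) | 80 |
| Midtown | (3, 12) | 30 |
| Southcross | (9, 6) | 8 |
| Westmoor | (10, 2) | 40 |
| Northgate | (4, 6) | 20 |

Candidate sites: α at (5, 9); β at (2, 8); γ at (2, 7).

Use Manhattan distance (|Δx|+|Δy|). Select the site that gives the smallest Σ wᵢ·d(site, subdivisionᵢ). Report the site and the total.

α, total 1966 blocks

Total weighted distance at each candidate:
  α (5, 9): total = 1966
  β (2, 8): total = 2222
  γ (2, 7): total = 2104
Minimum is at α with total 1966 blocks.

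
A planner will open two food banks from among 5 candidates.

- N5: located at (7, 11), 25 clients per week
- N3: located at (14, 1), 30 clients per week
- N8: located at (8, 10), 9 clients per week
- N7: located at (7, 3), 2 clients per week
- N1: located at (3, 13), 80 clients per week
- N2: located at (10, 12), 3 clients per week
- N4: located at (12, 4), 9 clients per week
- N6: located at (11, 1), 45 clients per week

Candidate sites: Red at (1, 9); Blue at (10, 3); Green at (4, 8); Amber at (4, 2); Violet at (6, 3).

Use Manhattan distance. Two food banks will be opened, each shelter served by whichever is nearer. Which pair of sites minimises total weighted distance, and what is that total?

Evaluate every pair (each demand assigned to the nearer of the two):
  {Blue, Green}: total = 1059
  {Red, Blue}: total = 1127
  {Green, Violet}: total = 1394
  {Red, Violet}: total = 1468
  {Green, Amber}: total = 1502
  {Red, Amber}: total = 1576
  {Blue, Amber}: total = 1691
  {Blue, Violet}: total = 1717
  {Red, Green}: total = 1978
  {Amber, Violet}: total = 1985
Best pair: {Blue, Green} with total 1059.

{Blue, Green}, total 1059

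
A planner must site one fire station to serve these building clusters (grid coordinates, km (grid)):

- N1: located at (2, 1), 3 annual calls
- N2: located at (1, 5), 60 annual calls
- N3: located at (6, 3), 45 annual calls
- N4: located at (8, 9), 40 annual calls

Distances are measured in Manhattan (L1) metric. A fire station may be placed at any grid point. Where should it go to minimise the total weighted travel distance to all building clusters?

Manhattan distance separates: Σwᵢ(|x−xᵢ|+|y−yᵢ|) = Σwᵢ|x−xᵢ| + Σwᵢ|y−yᵢ|, so x and y are optimised independently as 1-D weighted medians.
Total weight W = 148; half = 74.
x-coordinate, sorted with cumulative weight:
  x=1 (N2, w=60) cum 60
  x=2 (N1, w=3) cum 63
  x=6 (N3, w=45) cum 108  ← median
  x=8 (N4, w=40) cum 148
⇒ x* = 6
y-coordinate, sorted with cumulative weight:
  y=1 (N1, w=3) cum 3
  y=3 (N3, w=45) cum 48
  y=5 (N2, w=60) cum 108  ← median
  y=9 (N4, w=40) cum 148
⇒ y* = 5

(6, 5)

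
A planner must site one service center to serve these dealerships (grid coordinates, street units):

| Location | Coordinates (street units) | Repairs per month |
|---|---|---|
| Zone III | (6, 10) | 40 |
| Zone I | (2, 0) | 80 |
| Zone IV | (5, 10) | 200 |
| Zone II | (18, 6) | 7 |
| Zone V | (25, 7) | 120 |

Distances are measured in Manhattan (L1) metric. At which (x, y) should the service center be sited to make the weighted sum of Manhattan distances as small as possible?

(5, 10)

Manhattan distance separates: Σwᵢ(|x−xᵢ|+|y−yᵢ|) = Σwᵢ|x−xᵢ| + Σwᵢ|y−yᵢ|, so x and y are optimised independently as 1-D weighted medians.
Total weight W = 447; half = 223.5.
x-coordinate, sorted with cumulative weight:
  x=2 (Zone I, w=80) cum 80
  x=5 (Zone IV, w=200) cum 280  ← median
  x=6 (Zone III, w=40) cum 320
  x=18 (Zone II, w=7) cum 327
  x=25 (Zone V, w=120) cum 447
⇒ x* = 5
y-coordinate, sorted with cumulative weight:
  y=0 (Zone I, w=80) cum 80
  y=6 (Zone II, w=7) cum 87
  y=7 (Zone V, w=120) cum 207
  y=10 (Zone III, w=40) cum 247  ← median
  y=10 (Zone IV, w=200) cum 447
⇒ y* = 10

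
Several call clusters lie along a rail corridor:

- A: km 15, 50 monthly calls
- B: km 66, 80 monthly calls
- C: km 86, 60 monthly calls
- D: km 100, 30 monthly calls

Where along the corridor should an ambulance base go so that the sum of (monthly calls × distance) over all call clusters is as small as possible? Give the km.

For a sum of weighted absolute distances on a line, the optimum is the weighted median (not the mean). Total weight W = 220; half-weight = 110.
Sort by position and accumulate weight:
  km 15 (A, w=50) → cum 50
  km 66 (B, w=80) → cum 130  ≥ 110 → median here
  km 86 (C, w=60) → cum 190
  km 100 (D, w=30) → cum 220
Optimal location: km 66.

x = 66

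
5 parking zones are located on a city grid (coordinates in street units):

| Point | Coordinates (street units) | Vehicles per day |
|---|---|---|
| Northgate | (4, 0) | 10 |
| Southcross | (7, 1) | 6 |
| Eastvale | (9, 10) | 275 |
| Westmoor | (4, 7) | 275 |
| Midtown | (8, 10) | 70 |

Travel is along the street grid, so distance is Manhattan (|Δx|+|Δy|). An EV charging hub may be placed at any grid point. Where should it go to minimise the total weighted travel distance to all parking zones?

(8, 10)

Manhattan distance separates: Σwᵢ(|x−xᵢ|+|y−yᵢ|) = Σwᵢ|x−xᵢ| + Σwᵢ|y−yᵢ|, so x and y are optimised independently as 1-D weighted medians.
Total weight W = 636; half = 318.
x-coordinate, sorted with cumulative weight:
  x=4 (Northgate, w=10) cum 10
  x=4 (Westmoor, w=275) cum 285
  x=7 (Southcross, w=6) cum 291
  x=8 (Midtown, w=70) cum 361  ← median
  x=9 (Eastvale, w=275) cum 636
⇒ x* = 8
y-coordinate, sorted with cumulative weight:
  y=0 (Northgate, w=10) cum 10
  y=1 (Southcross, w=6) cum 16
  y=7 (Westmoor, w=275) cum 291
  y=10 (Eastvale, w=275) cum 566  ← median
  y=10 (Midtown, w=70) cum 636
⇒ y* = 10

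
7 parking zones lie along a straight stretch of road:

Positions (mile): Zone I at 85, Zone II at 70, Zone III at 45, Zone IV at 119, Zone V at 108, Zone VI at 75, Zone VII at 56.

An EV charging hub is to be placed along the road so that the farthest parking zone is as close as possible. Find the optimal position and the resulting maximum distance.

location 82, max distance 37

The 1-center on a line is the midpoint of the two extreme points: leftmost at 45, rightmost at 119.
Optimal location = (45 + 119)/2 = 82; maximum distance = (119 − 45)/2 = 37.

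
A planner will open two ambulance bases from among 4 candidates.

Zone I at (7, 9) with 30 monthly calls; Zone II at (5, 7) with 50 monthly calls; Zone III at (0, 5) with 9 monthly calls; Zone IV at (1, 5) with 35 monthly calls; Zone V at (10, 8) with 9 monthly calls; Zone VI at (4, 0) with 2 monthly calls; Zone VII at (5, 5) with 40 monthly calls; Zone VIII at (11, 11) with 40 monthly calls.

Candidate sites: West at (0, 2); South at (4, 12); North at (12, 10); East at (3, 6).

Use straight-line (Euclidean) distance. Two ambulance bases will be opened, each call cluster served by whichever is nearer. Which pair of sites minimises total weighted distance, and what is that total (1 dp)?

Evaluate every pair (each demand assigned to the nearer of the two):
  {North, East}: total = 552.2
  {South, East}: total = 795.2
  {West, East}: total = 908.3
  {West, North}: total = 968.4
  {West, South}: total = 1109.8
  {South, North}: total = 1110.2
Best pair: {North, East} with total 552.2.

{North, East}, total 552.2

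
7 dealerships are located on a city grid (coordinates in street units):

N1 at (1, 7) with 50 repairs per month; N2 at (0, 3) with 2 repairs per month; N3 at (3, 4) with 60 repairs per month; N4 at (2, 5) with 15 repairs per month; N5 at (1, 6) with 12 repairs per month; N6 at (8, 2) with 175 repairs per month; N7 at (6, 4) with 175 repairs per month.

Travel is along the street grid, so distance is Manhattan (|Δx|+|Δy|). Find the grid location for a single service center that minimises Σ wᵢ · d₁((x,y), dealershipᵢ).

(6, 4)

Manhattan distance separates: Σwᵢ(|x−xᵢ|+|y−yᵢ|) = Σwᵢ|x−xᵢ| + Σwᵢ|y−yᵢ|, so x and y are optimised independently as 1-D weighted medians.
Total weight W = 489; half = 244.5.
x-coordinate, sorted with cumulative weight:
  x=0 (N2, w=2) cum 2
  x=1 (N1, w=50) cum 52
  x=1 (N5, w=12) cum 64
  x=2 (N4, w=15) cum 79
  x=3 (N3, w=60) cum 139
  x=6 (N7, w=175) cum 314  ← median
  x=8 (N6, w=175) cum 489
⇒ x* = 6
y-coordinate, sorted with cumulative weight:
  y=2 (N6, w=175) cum 175
  y=3 (N2, w=2) cum 177
  y=4 (N3, w=60) cum 237
  y=4 (N7, w=175) cum 412  ← median
  y=5 (N4, w=15) cum 427
  y=6 (N5, w=12) cum 439
  y=7 (N1, w=50) cum 489
⇒ y* = 4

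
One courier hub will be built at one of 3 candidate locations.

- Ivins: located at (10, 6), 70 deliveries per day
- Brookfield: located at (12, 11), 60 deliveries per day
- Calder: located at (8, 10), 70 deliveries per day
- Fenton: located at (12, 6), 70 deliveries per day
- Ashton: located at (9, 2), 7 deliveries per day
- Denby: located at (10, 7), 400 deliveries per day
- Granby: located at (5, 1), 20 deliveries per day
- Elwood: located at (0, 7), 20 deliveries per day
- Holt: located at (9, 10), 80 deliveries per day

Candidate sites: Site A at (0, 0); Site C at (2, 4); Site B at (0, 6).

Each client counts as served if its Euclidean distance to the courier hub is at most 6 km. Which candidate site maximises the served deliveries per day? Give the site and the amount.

Coverage radius r = 6 km; a point is covered iff (Δx)²+(Δy)² ≤ 6² = 36.
  Site A (0, 0): covers {Granby} → 20
  Site C (2, 4): covers {Granby, Elwood} → 40
  Site B (0, 6): covers {Elwood} → 20
Maximum coverage at Site C: 40 deliveries per day.

Site C, covering 40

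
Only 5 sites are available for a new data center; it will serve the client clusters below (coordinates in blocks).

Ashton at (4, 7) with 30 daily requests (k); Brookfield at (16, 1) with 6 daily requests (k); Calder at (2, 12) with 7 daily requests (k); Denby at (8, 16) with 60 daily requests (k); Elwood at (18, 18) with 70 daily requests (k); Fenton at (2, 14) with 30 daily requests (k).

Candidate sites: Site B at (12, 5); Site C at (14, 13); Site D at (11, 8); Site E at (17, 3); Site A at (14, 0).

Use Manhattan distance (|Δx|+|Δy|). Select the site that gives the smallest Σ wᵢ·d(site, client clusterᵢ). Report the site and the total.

Total weighted distance at each candidate:
  Site B (12, 5): total = 3267
  Site C (14, 13): total = 2215
  Site D (11, 8): total = 2703
  Site E (17, 3): total = 3916
  Site A (14, 0): total = 4336
Minimum is at Site C with total 2215 blocks.

Site C, total 2215 blocks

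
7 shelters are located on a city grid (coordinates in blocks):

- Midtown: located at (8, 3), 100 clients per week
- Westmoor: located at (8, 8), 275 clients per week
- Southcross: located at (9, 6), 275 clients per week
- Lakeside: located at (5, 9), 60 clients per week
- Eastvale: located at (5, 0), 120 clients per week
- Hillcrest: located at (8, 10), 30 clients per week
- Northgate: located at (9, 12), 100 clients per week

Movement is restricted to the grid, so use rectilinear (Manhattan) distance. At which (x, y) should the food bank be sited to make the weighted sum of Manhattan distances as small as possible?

Manhattan distance separates: Σwᵢ(|x−xᵢ|+|y−yᵢ|) = Σwᵢ|x−xᵢ| + Σwᵢ|y−yᵢ|, so x and y are optimised independently as 1-D weighted medians.
Total weight W = 960; half = 480.
x-coordinate, sorted with cumulative weight:
  x=5 (Lakeside, w=60) cum 60
  x=5 (Eastvale, w=120) cum 180
  x=8 (Midtown, w=100) cum 280
  x=8 (Westmoor, w=275) cum 555  ← median
  x=8 (Hillcrest, w=30) cum 585
  x=9 (Southcross, w=275) cum 860
  x=9 (Northgate, w=100) cum 960
⇒ x* = 8
y-coordinate, sorted with cumulative weight:
  y=0 (Eastvale, w=120) cum 120
  y=3 (Midtown, w=100) cum 220
  y=6 (Southcross, w=275) cum 495  ← median
  y=8 (Westmoor, w=275) cum 770
  y=9 (Lakeside, w=60) cum 830
  y=10 (Hillcrest, w=30) cum 860
  y=12 (Northgate, w=100) cum 960
⇒ y* = 6

(8, 6)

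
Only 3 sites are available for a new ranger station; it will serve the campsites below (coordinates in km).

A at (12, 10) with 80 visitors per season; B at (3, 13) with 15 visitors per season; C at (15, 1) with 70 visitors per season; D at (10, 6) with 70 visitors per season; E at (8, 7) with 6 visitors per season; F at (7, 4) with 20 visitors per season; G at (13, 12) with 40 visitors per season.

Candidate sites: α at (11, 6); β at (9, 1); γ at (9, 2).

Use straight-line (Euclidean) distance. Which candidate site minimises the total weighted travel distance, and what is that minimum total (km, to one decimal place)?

Total weighted distance at each candidate:
  α (11, 6): total = 1368.9
  β (9, 1): total = 2313.9
  γ (9, 2): total = 2103.9
Minimum is at α with total 1368.9 km.

α, total 1368.9 km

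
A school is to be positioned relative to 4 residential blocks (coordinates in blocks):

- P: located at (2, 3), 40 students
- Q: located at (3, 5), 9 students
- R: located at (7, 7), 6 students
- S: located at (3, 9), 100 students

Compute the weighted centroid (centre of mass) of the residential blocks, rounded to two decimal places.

(2.90, 7.14)

The minimiser of Σwᵢ‖p−pᵢ‖² is the weighted centroid p* = (Σwᵢpᵢ)/(Σwᵢ).
Σwᵢ = 155.
Σwᵢxᵢ = 40·2 + 9·3 + 6·7 + 100·3 = 449.
Σwᵢyᵢ = 40·3 + 9·5 + 6·7 + 100·9 = 1107.
x* = 449/155 = 2.90, y* = 1107/155 = 7.14.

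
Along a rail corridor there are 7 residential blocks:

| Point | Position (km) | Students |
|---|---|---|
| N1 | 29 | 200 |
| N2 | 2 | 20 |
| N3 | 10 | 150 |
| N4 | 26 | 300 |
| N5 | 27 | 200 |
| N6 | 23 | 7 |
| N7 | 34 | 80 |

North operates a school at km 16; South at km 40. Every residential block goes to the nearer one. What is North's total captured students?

The indifferent point is the midpoint (16+40)/2 = 28; residential blocks left of it (closer to North at 16) go to North, those right go to South.
  N2 at 2 (w=20) → North
  N3 at 10 (w=150) → North
  N6 at 23 (w=7) → North
  N4 at 26 (w=300) → North
  N5 at 27 (w=200) → North
  N1 at 29 (w=200) → South
  N7 at 34 (w=80) → South
North captures 677; South captures 280.

677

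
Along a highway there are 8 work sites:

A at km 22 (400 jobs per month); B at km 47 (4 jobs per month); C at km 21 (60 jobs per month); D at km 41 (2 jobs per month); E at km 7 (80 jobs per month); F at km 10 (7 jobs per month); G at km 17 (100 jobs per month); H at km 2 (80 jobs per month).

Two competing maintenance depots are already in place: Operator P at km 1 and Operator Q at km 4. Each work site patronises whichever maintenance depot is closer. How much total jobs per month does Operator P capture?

The indifferent point is the midpoint (1+4)/2 = 2.5; work sites left of it (closer to Operator P at 1) go to Operator P, those right go to Operator Q.
  H at 2 (w=80) → Operator P
  E at 7 (w=80) → Operator Q
  F at 10 (w=7) → Operator Q
  G at 17 (w=100) → Operator Q
  C at 21 (w=60) → Operator Q
  A at 22 (w=400) → Operator Q
  D at 41 (w=2) → Operator Q
  B at 47 (w=4) → Operator Q
Operator P captures 80; Operator Q captures 653.

80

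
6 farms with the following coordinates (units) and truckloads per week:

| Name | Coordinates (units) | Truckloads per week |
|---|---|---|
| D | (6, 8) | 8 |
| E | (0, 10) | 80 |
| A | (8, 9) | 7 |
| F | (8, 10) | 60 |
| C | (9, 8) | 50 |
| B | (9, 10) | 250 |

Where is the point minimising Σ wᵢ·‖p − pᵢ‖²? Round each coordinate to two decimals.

(7.22, 9.73)

The minimiser of Σwᵢ‖p−pᵢ‖² is the weighted centroid p* = (Σwᵢpᵢ)/(Σwᵢ).
Σwᵢ = 455.
Σwᵢxᵢ = 8·6 + 80·0 + 7·8 + 60·8 + 50·9 + 250·9 = 3284.
Σwᵢyᵢ = 8·8 + 80·10 + 7·9 + 60·10 + 50·8 + 250·10 = 4427.
x* = 3284/455 = 7.22, y* = 4427/455 = 9.73.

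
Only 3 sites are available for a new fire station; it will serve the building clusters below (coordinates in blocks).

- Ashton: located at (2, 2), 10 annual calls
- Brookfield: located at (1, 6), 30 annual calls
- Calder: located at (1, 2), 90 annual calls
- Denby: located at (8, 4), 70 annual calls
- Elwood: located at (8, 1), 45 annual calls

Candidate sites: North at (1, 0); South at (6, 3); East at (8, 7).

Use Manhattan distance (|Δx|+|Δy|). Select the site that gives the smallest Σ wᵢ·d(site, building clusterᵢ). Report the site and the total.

South, total 1220 blocks

Total weighted distance at each candidate:
  North (1, 0): total = 1520
  South (6, 3): total = 1220
  East (8, 7): total = 1910
Minimum is at South with total 1220 blocks.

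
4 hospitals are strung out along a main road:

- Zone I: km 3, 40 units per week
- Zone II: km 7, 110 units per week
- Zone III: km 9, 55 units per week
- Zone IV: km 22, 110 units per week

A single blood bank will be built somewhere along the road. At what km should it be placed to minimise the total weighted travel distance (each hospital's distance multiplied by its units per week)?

x = 9

For a sum of weighted absolute distances on a line, the optimum is the weighted median (not the mean). Total weight W = 315; half-weight = 157.5.
Sort by position and accumulate weight:
  km 3 (Zone I, w=40) → cum 40
  km 7 (Zone II, w=110) → cum 150
  km 9 (Zone III, w=55) → cum 205  ≥ 157.5 → median here
  km 22 (Zone IV, w=110) → cum 315
Optimal location: km 9.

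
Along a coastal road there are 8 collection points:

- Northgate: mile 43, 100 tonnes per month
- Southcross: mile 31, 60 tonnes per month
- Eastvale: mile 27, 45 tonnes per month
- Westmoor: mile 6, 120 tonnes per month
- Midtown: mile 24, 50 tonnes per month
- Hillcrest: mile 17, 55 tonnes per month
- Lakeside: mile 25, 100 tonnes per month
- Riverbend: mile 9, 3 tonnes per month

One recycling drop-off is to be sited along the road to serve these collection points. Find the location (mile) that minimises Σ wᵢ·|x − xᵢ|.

For a sum of weighted absolute distances on a line, the optimum is the weighted median (not the mean). Total weight W = 533; half-weight = 266.5.
Sort by position and accumulate weight:
  mile 6 (Westmoor, w=120) → cum 120
  mile 9 (Riverbend, w=3) → cum 123
  mile 17 (Hillcrest, w=55) → cum 178
  mile 24 (Midtown, w=50) → cum 228
  mile 25 (Lakeside, w=100) → cum 328  ≥ 266.5 → median here
  mile 27 (Eastvale, w=45) → cum 373
  mile 31 (Southcross, w=60) → cum 433
  mile 43 (Northgate, w=100) → cum 533
Optimal location: mile 25.

x = 25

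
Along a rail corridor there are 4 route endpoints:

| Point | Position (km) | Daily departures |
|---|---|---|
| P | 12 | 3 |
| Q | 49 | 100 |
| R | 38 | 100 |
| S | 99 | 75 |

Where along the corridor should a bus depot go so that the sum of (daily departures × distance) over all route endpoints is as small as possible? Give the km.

For a sum of weighted absolute distances on a line, the optimum is the weighted median (not the mean). Total weight W = 278; half-weight = 139.
Sort by position and accumulate weight:
  km 12 (P, w=3) → cum 3
  km 38 (R, w=100) → cum 103
  km 49 (Q, w=100) → cum 203  ≥ 139 → median here
  km 99 (S, w=75) → cum 278
Optimal location: km 49.

x = 49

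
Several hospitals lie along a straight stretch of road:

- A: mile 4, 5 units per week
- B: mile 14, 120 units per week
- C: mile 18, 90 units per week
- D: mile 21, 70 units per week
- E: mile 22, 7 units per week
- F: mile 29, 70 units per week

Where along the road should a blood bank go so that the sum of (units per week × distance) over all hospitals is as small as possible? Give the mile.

x = 18

For a sum of weighted absolute distances on a line, the optimum is the weighted median (not the mean). Total weight W = 362; half-weight = 181.
Sort by position and accumulate weight:
  mile 4 (A, w=5) → cum 5
  mile 14 (B, w=120) → cum 125
  mile 18 (C, w=90) → cum 215  ≥ 181 → median here
  mile 21 (D, w=70) → cum 285
  mile 22 (E, w=7) → cum 292
  mile 29 (F, w=70) → cum 362
Optimal location: mile 18.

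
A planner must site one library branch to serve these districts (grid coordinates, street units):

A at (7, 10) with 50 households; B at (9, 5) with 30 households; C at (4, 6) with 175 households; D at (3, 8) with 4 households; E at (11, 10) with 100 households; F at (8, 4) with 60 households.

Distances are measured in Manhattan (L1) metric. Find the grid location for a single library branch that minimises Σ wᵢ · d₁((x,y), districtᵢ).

Manhattan distance separates: Σwᵢ(|x−xᵢ|+|y−yᵢ|) = Σwᵢ|x−xᵢ| + Σwᵢ|y−yᵢ|, so x and y are optimised independently as 1-D weighted medians.
Total weight W = 419; half = 209.5.
x-coordinate, sorted with cumulative weight:
  x=3 (D, w=4) cum 4
  x=4 (C, w=175) cum 179
  x=7 (A, w=50) cum 229  ← median
  x=8 (F, w=60) cum 289
  x=9 (B, w=30) cum 319
  x=11 (E, w=100) cum 419
⇒ x* = 7
y-coordinate, sorted with cumulative weight:
  y=4 (F, w=60) cum 60
  y=5 (B, w=30) cum 90
  y=6 (C, w=175) cum 265  ← median
  y=8 (D, w=4) cum 269
  y=10 (A, w=50) cum 319
  y=10 (E, w=100) cum 419
⇒ y* = 6

(7, 6)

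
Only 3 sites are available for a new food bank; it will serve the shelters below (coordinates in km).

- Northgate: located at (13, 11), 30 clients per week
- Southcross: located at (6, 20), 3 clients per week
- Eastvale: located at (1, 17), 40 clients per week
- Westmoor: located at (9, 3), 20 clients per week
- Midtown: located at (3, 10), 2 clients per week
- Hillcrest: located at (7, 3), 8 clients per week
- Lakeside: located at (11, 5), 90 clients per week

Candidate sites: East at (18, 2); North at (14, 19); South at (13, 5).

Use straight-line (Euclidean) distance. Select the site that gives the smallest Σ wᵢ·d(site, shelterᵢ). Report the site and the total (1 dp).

Total weighted distance at each candidate:
  East (18, 2): total = 2269.5
  North (14, 19): total = 2584.2
  South (13, 5): total = 1250.9
Minimum is at South with total 1250.9 km.

South, total 1250.9 km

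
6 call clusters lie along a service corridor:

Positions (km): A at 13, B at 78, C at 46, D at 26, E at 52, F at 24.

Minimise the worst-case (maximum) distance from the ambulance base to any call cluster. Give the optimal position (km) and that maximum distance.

The 1-center on a line is the midpoint of the two extreme points: leftmost at 13, rightmost at 78.
Optimal location = (13 + 78)/2 = 45.5; maximum distance = (78 − 13)/2 = 32.5.

location 45.5, max distance 32.5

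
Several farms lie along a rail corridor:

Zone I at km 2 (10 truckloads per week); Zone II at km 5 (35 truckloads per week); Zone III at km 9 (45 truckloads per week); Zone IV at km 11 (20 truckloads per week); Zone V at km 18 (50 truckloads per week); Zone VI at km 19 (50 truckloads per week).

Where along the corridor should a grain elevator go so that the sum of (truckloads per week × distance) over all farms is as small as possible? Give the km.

x = 11

For a sum of weighted absolute distances on a line, the optimum is the weighted median (not the mean). Total weight W = 210; half-weight = 105.
Sort by position and accumulate weight:
  km 2 (Zone I, w=10) → cum 10
  km 5 (Zone II, w=35) → cum 45
  km 9 (Zone III, w=45) → cum 90
  km 11 (Zone IV, w=20) → cum 110  ≥ 105 → median here
  km 18 (Zone V, w=50) → cum 160
  km 19 (Zone VI, w=50) → cum 210
Optimal location: km 11.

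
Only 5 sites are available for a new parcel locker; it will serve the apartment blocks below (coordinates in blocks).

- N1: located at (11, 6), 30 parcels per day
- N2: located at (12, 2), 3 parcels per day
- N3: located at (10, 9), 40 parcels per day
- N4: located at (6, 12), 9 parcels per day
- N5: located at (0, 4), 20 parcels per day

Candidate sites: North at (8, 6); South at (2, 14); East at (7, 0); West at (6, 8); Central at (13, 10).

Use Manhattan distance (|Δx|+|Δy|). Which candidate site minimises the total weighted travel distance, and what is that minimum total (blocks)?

North, total 586 blocks

Total weighted distance at each candidate:
  North (8, 6): total = 586
  South (2, 14): total = 1390
  East (7, 0): total = 1138
  West (6, 8): total = 682
  Central (13, 10): total = 828
Minimum is at North with total 586 blocks.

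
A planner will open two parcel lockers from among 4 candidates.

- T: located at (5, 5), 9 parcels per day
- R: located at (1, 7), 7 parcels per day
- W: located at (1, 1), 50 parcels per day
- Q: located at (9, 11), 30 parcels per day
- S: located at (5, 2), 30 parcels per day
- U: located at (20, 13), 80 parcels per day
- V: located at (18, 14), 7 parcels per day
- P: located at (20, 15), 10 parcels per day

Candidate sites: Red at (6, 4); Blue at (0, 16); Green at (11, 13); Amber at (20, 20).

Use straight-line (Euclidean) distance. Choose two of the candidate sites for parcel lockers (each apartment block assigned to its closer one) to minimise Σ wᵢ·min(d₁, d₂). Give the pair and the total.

Evaluate every pair (each demand assigned to the nearer of the two):
  {Red, Amber}: total = 1294.9
  {Red, Green}: total = 1358.7
  {Green, Amber}: total = 2067.7
  {Blue, Green}: total = 2227.5
  {Red, Blue}: total = 2259.5
  {Blue, Amber}: total = 2332.9
Best pair: {Red, Amber} with total 1294.9.

{Red, Amber}, total 1294.9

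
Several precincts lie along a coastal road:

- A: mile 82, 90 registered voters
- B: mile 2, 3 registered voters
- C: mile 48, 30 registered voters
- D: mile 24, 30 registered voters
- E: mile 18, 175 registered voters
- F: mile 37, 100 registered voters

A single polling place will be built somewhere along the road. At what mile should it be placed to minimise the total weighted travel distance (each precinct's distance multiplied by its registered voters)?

x = 37

For a sum of weighted absolute distances on a line, the optimum is the weighted median (not the mean). Total weight W = 428; half-weight = 214.
Sort by position and accumulate weight:
  mile 2 (B, w=3) → cum 3
  mile 18 (E, w=175) → cum 178
  mile 24 (D, w=30) → cum 208
  mile 37 (F, w=100) → cum 308  ≥ 214 → median here
  mile 48 (C, w=30) → cum 338
  mile 82 (A, w=90) → cum 428
Optimal location: mile 37.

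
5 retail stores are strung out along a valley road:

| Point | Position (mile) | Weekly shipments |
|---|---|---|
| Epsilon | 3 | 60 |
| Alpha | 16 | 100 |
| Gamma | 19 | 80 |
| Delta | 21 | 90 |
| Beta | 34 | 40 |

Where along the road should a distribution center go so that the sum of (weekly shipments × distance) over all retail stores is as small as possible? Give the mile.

For a sum of weighted absolute distances on a line, the optimum is the weighted median (not the mean). Total weight W = 370; half-weight = 185.
Sort by position and accumulate weight:
  mile 3 (Epsilon, w=60) → cum 60
  mile 16 (Alpha, w=100) → cum 160
  mile 19 (Gamma, w=80) → cum 240  ≥ 185 → median here
  mile 21 (Delta, w=90) → cum 330
  mile 34 (Beta, w=40) → cum 370
Optimal location: mile 19.

x = 19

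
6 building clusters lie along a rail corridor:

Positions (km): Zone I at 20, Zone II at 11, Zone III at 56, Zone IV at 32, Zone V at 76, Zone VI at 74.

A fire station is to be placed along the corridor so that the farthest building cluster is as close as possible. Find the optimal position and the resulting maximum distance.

location 43.5, max distance 32.5

The 1-center on a line is the midpoint of the two extreme points: leftmost at 11, rightmost at 76.
Optimal location = (11 + 76)/2 = 43.5; maximum distance = (76 − 11)/2 = 32.5.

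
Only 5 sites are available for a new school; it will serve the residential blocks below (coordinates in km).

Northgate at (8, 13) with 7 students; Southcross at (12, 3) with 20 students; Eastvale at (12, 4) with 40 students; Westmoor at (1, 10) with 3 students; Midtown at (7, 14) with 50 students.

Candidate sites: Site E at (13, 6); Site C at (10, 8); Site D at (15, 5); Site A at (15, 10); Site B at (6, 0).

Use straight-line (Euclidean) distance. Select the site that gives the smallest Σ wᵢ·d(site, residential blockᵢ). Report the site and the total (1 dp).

Site C, total 687.4 km

Total weighted distance at each candidate:
  Site E (13, 6): total = 750.9
  Site C (10, 8): total = 687.4
  Site D (15, 5): total = 919.7
  Site A (15, 10): total = 963.2
  Site B (6, 0): total = 1250.0
Minimum is at Site C with total 687.4 km.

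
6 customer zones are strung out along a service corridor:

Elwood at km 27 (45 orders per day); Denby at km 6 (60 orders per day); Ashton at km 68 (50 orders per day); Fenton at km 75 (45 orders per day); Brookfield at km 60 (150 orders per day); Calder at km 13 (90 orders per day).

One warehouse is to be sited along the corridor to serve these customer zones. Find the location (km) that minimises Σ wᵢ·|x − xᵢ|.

For a sum of weighted absolute distances on a line, the optimum is the weighted median (not the mean). Total weight W = 440; half-weight = 220.
Sort by position and accumulate weight:
  km 6 (Denby, w=60) → cum 60
  km 13 (Calder, w=90) → cum 150
  km 27 (Elwood, w=45) → cum 195
  km 60 (Brookfield, w=150) → cum 345  ≥ 220 → median here
  km 68 (Ashton, w=50) → cum 395
  km 75 (Fenton, w=45) → cum 440
Optimal location: km 60.

x = 60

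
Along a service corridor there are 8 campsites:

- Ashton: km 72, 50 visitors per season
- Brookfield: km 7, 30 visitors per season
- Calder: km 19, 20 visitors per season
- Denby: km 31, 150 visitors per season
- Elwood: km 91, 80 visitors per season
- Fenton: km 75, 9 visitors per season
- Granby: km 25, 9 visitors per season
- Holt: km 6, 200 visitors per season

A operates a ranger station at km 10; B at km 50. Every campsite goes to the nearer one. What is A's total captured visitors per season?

The indifferent point is the midpoint (10+50)/2 = 30; campsites left of it (closer to A at 10) go to A, those right go to B.
  Holt at 6 (w=200) → A
  Brookfield at 7 (w=30) → A
  Calder at 19 (w=20) → A
  Granby at 25 (w=9) → A
  Denby at 31 (w=150) → B
  Ashton at 72 (w=50) → B
  Fenton at 75 (w=9) → B
  Elwood at 91 (w=80) → B
A captures 259; B captures 289.

259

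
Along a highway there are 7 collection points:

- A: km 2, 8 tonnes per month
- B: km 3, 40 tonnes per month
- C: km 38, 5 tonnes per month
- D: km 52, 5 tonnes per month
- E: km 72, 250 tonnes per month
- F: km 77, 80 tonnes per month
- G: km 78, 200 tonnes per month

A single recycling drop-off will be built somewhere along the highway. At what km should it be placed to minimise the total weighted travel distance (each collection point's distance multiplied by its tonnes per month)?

For a sum of weighted absolute distances on a line, the optimum is the weighted median (not the mean). Total weight W = 588; half-weight = 294.
Sort by position and accumulate weight:
  km 2 (A, w=8) → cum 8
  km 3 (B, w=40) → cum 48
  km 38 (C, w=5) → cum 53
  km 52 (D, w=5) → cum 58
  km 72 (E, w=250) → cum 308  ≥ 294 → median here
  km 77 (F, w=80) → cum 388
  km 78 (G, w=200) → cum 588
Optimal location: km 72.

x = 72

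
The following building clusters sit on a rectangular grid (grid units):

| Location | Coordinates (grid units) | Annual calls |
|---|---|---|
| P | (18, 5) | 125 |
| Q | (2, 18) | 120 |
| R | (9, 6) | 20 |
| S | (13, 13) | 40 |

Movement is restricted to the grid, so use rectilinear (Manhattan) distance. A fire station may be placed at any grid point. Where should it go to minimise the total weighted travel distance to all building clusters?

Manhattan distance separates: Σwᵢ(|x−xᵢ|+|y−yᵢ|) = Σwᵢ|x−xᵢ| + Σwᵢ|y−yᵢ|, so x and y are optimised independently as 1-D weighted medians.
Total weight W = 305; half = 152.5.
x-coordinate, sorted with cumulative weight:
  x=2 (Q, w=120) cum 120
  x=9 (R, w=20) cum 140
  x=13 (S, w=40) cum 180  ← median
  x=18 (P, w=125) cum 305
⇒ x* = 13
y-coordinate, sorted with cumulative weight:
  y=5 (P, w=125) cum 125
  y=6 (R, w=20) cum 145
  y=13 (S, w=40) cum 185  ← median
  y=18 (Q, w=120) cum 305
⇒ y* = 13

(13, 13)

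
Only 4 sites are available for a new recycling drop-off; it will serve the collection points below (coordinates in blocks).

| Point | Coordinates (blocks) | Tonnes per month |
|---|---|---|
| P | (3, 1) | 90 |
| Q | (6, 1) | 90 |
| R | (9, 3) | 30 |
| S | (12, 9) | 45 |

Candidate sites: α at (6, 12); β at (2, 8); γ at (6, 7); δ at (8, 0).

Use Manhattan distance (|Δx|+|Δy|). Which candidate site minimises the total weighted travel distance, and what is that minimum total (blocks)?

δ, total 1515 blocks

Total weighted distance at each candidate:
  α (6, 12): total = 3015
  β (2, 8): total = 2565
  γ (6, 7): total = 1920
  δ (8, 0): total = 1515
Minimum is at δ with total 1515 blocks.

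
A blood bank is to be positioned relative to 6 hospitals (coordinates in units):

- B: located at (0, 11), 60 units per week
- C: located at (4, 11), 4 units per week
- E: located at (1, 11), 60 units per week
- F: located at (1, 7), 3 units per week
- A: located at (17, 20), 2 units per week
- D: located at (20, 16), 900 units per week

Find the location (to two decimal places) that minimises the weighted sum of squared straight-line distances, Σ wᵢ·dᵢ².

The minimiser of Σwᵢ‖p−pᵢ‖² is the weighted centroid p* = (Σwᵢpᵢ)/(Σwᵢ).
Σwᵢ = 1029.
Σwᵢxᵢ = 60·0 + 4·4 + 60·1 + 3·1 + 2·17 + 900·20 = 18113.
Σwᵢyᵢ = 60·11 + 4·11 + 60·11 + 3·7 + 2·20 + 900·16 = 15825.
x* = 18113/1029 = 17.60, y* = 15825/1029 = 15.38.

(17.60, 15.38)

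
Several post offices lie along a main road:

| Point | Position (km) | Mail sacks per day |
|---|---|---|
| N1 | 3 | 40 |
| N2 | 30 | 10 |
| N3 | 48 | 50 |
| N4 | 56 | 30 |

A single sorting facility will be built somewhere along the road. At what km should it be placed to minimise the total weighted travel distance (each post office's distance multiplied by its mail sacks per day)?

x = 48

For a sum of weighted absolute distances on a line, the optimum is the weighted median (not the mean). Total weight W = 130; half-weight = 65.
Sort by position and accumulate weight:
  km 3 (N1, w=40) → cum 40
  km 30 (N2, w=10) → cum 50
  km 48 (N3, w=50) → cum 100  ≥ 65 → median here
  km 56 (N4, w=30) → cum 130
Optimal location: km 48.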